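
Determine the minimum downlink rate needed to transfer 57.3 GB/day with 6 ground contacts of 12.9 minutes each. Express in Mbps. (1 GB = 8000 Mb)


total contact time = 6 * 12.9 * 60 = 4644.0000 s
data = 57.3 GB = 458400.0000 Mb
rate = 458400.0000 / 4644.0000 = 98.7080 Mbps

98.7080 Mbps


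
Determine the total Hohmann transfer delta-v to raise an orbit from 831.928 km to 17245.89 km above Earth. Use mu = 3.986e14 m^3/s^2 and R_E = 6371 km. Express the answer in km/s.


r1 = 7202.9280 km = 7.202928e+06 m
r2 = 23616.8900 km = 2.361689e+07 m
dv1 = sqrt(mu/r1)*(sqrt(2*r2/(r1+r2)) - 1) = 1770.2824 m/s
dv2 = sqrt(mu/r2)*(1 - sqrt(2*r1/(r1+r2))) = 1299.5124 m/s
total dv = |dv1| + |dv2| = 1770.2824 + 1299.5124 = 3069.7948 m/s = 3.0698 km/s

3.0698 km/s


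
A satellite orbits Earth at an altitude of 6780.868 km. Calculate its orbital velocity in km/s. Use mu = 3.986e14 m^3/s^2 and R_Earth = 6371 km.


r = R_E + alt = 6371.0 + 6780.868 = 13151.8680 km = 1.3151868e+07 m
v = sqrt(mu/r) = sqrt(3.986e14 / 1.3151868e+07) = 5505.2231 m/s = 5.5052 km/s

5.5052 km/s


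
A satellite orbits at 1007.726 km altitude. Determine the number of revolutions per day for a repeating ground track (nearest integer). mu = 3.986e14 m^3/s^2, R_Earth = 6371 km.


r = 7.378726e+06 m
T = 2*pi*sqrt(r^3/mu) = 6307.8782 s = 105.1313 min
revs/day = 1440 / 105.1313 = 13.6972
Rounded: 14 revolutions per day

14 revolutions per day


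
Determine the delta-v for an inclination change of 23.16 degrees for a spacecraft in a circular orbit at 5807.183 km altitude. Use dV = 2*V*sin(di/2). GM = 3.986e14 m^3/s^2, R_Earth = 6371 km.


r = 12178.1830 km = 1.2178183e+07 m
V = sqrt(mu/r) = 5721.0718 m/s
di = 23.16 deg = 0.4042183 rad
dV = 2*V*sin(di/2) = 2*5721.0718*sin(0.2021091)
dV = 2296.8498 m/s = 2.2968 km/s

2.2968 km/s


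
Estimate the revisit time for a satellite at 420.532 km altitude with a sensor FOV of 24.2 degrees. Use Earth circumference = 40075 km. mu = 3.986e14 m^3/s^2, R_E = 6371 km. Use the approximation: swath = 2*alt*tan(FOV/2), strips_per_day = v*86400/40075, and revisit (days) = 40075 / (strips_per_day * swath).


swath = 2*420.532*tan(0.2111848) = 180.3085 km
v = sqrt(mu/r) = 7660.9878 m/s = 7.6610 km/s
strips/day = v*86400/40075 = 7.6610*86400/40075 = 16.5168
coverage/day = strips * swath = 16.5168 * 180.3085 = 2978.1130 km
revisit = 40075 / 2978.1130 = 13.4565 days

13.4565 days


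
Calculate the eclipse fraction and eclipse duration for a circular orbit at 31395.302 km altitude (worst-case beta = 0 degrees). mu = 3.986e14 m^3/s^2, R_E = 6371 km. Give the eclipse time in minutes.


r = 37766.3020 km
T = 1217.3534 min
Eclipse fraction = arcsin(R_E/r)/pi = arcsin(6371.0000/37766.3020)/pi
= arcsin(0.1686954)/pi = 0.05395541
Eclipse duration = 0.05395541 * 1217.3534 = 65.6828 min

65.6828 minutes


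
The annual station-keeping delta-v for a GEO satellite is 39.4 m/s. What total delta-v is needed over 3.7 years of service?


dV = rate * years = 39.4 * 3.7
dV = 145.7800 m/s

145.7800 m/s


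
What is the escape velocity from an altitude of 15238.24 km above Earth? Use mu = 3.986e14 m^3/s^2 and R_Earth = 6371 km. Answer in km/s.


r = 6371.0 + 15238.24 = 21609.2400 km = 2.160924e+07 m
v_esc = sqrt(2*mu/r) = sqrt(2*3.986e14 / 2.160924e+07)
v_esc = 6073.8477 m/s = 6.0738 km/s

6.0738 km/s


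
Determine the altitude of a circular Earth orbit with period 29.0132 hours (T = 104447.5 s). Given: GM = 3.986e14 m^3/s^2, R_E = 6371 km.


T = 104447.5 s
r = (mu*T^2/(4*pi^2))^(1/3) = (3.986e14 * 104447.5^2 / (4*pi^2))^(1/3)
r = 4.7935569e+07 m = 47935.5688 km
alt = r - R_E = 47935.5688 - 6371 = 41564.5688 km

41564.5688 km


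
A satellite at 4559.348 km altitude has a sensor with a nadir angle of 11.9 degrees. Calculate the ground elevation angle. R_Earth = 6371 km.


r = R_E + alt = 10930.3480 km
Law of sines in the satellite / Earth-center / ground-point triangle:
  sin(nadir)/R_E = sin(90 + el)/r  =>  cos(el) = (r/R_E)*sin(nadir)
cos(el) = (10930.3480 / 6371.0000) * sin(11.9 deg) = 0.3537723
el = arccos(0.3537723) = 69.2818 deg
(Earth-central angle = 90 - nadir - el = 8.8182 deg)

69.2818 degrees


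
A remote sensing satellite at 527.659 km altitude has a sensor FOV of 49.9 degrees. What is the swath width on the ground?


FOV = 49.9 deg = 0.8709193 rad
swath = 2 * alt * tan(FOV/2) = 2 * 527.659 * tan(0.4354596)
swath = 2 * 527.659 * 0.4652457
swath = 490.9821 km

490.9821 km


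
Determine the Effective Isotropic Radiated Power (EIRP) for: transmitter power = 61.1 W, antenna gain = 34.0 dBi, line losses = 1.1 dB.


Pt = 61.1 W = 17.8604 dBW
EIRP = Pt_dBW + Gt - losses = 17.8604 + 34.0 - 1.1 = 50.7604 dBW

50.7604 dBW


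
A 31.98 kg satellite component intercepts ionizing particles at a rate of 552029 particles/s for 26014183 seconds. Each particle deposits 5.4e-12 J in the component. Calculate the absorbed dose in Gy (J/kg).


Total energy deposited = rate * time * E_per
  = 552029 * 26014183 * 5.4e-12 = 77.5472 J
Dose = E_total / mass = 77.5472 / 31.98
Dose = 2.4249 Gy

2.4249 Gy


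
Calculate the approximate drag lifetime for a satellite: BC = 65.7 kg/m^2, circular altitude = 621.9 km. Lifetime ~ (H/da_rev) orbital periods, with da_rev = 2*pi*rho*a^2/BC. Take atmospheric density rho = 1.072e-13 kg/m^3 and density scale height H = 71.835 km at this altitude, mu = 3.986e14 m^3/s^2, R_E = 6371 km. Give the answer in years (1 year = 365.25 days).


a = R_E + alt = 6992.9000 km = 6.9929e+06 m
da_rev = 2*pi*rho*a^2/BC = 2*pi*1.072e-13*(6.9929e+06)^2/65.7 = 0.501330261 m per revolution
N = H/da_rev = 71835.0000 m / 0.501330261 m = 143288.7772 revolutions
P = 2*pi*sqrt(a^3/mu) = 5819.6544 s
lifetime = N*P = 143288.7772 * 5819.6544 = 8.3389117e+08 s = 9651.5182 days
years = 9651.5182 / 365.25 = 26.4244 years

26.4244 years


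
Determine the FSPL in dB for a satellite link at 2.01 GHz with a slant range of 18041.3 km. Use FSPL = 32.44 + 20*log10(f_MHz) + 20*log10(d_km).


f = 2.01 GHz = 2010.0000 MHz
d = 18041.3 km
FSPL = 32.44 + 20*log10(2010.0000) + 20*log10(18041.3)
FSPL = 32.44 + 66.0639 + 85.1254
FSPL = 183.6293 dB

183.6293 dB


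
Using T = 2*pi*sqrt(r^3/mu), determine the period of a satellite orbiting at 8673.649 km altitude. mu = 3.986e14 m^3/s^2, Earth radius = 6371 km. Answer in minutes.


r = 15044.6490 km = 1.5044649e+07 m
T = 2*pi*sqrt(r^3/mu) = 2*pi*sqrt(3.4052279e+21 / 3.986e14)
T = 18364.7200 s = 306.0787 min

306.0787 minutes


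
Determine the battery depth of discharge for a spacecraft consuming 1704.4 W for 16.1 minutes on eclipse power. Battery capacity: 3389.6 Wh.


E_used = P * t / 60 = 1704.4 * 16.1 / 60 = 457.3473 Wh
DOD = E_used / E_total * 100 = 457.3473 / 3389.6 * 100
DOD = 13.4927 %

13.4927 %


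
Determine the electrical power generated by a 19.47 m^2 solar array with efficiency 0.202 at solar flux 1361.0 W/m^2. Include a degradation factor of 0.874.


P = area * eta * S * degradation
P = 19.47 * 0.202 * 1361.0 * 0.874
P = 4678.2872 W

4678.2872 W


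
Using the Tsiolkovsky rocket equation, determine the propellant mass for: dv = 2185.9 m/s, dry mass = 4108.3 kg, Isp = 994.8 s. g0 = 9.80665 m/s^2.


ve = Isp * g0 = 994.8 * 9.80665 = 9755.655420 m/s
mass ratio = exp(dv/ve) = exp(2185.9/9755.655420) = 1.25115222
m_prop = m_dry * (mr - 1) = 4108.3 * (1.25115222 - 1)
m_prop = 1031.8087 kg

1031.8087 kg


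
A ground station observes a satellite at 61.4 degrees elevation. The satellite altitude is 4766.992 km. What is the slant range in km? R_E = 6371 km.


h = 4766.992 km, el = 61.4 deg
d = -R_E*sin(el) + sqrt((R_E*sin(el))^2 + 2*R_E*h + h^2)
d = -6371.0000*sin(1.0716) + sqrt((6371.0000*0.877983)^2 + 2*6371.0000*4766.992 + 4766.992^2)
d = 5118.6959 km

5118.6959 km


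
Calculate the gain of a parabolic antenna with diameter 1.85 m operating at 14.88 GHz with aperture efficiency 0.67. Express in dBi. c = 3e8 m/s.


lambda = c/f = 3e8 / 1.488e+10 = 0.02016129 m
G = eta*(pi*D/lambda)^2 = 0.67*(pi*1.85/0.02016129)^2
G = 55677.7091 (linear)
G = 10*log10(55677.7091) = 47.4568 dBi

47.4568 dBi


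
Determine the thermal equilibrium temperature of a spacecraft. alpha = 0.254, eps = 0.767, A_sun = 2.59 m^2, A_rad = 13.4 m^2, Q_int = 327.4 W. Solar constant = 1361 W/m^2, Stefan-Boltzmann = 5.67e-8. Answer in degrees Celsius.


Numerator = alpha*S*A_sun + Q_int = 0.254*1361*2.59 + 327.4 = 1222.7475 W
Denominator = eps*sigma*A_rad = 0.767*5.67e-8*13.4 = 5.8275126e-07 W/K^4
T^4 = 2.0982322e+09 K^4
T = 214.0244 K = -59.1256 C

-59.1256 degrees Celsius


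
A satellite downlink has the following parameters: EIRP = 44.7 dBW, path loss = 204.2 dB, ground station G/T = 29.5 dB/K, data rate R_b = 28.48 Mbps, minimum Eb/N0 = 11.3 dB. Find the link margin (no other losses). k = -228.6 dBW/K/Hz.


C/N0 = EIRP - FSPL + G/T - k = 44.7 - 204.2 + 29.5 - (-228.6)
C/N0 = 98.6000 dB-Hz
R_b = 28.48 Mbps = 2.848e+07 bps -> 10*log10(R_b) = 74.5454 dB-Hz
Eb/N0 = C/N0 - 10*log10(R_b) = 98.6000 - 74.5454 = 24.0546 dB
Margin = Eb/N0 - Eb/N0_req = 24.0546 - 11.3 = 12.7546 dB (link closes)

12.7546 dB


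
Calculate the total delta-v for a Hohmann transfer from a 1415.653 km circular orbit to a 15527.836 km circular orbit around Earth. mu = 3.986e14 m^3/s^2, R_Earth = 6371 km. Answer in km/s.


r1 = 7786.6530 km = 7.786653e+06 m
r2 = 21898.8360 km = 2.1898836e+07 m
dv1 = sqrt(mu/r1)*(sqrt(2*r2/(r1+r2)) - 1) = 1535.8079 m/s
dv2 = sqrt(mu/r2)*(1 - sqrt(2*r1/(r1+r2))) = 1176.2384 m/s
total dv = |dv1| + |dv2| = 1535.8079 + 1176.2384 = 2712.0463 m/s = 2.7120 km/s

2.7120 km/s


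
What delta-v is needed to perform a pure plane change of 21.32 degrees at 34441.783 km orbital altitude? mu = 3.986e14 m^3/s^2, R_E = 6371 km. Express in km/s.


r = 40812.7830 km = 4.0812783e+07 m
V = sqrt(mu/r) = 3125.1477 m/s
di = 21.32 deg = 0.3721042 rad
dV = 2*V*sin(di/2) = 2*3125.1477*sin(0.1860521)
dV = 1156.1832 m/s = 1.1562 km/s

1.1562 km/s


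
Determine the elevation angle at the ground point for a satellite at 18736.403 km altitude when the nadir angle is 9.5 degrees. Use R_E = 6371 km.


r = R_E + alt = 25107.4030 km
Law of sines in the satellite / Earth-center / ground-point triangle:
  sin(nadir)/R_E = sin(90 + el)/r  =>  cos(el) = (r/R_E)*sin(nadir)
cos(el) = (25107.4030 / 6371.0000) * sin(9.5 deg) = 0.6504343
el = arccos(0.6504343) = 49.4256 deg
(Earth-central angle = 90 - nadir - el = 31.0744 deg)

49.4256 degrees


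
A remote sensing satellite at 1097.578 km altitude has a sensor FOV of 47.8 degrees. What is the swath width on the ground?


FOV = 47.8 deg = 0.8342674 rad
swath = 2 * alt * tan(FOV/2) = 2 * 1097.578 * tan(0.4171337)
swath = 2 * 1097.578 * 0.443139
swath = 972.7592 km

972.7592 km


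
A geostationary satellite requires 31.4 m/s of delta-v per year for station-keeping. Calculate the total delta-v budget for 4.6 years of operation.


dV = rate * years = 31.4 * 4.6
dV = 144.4400 m/s

144.4400 m/s


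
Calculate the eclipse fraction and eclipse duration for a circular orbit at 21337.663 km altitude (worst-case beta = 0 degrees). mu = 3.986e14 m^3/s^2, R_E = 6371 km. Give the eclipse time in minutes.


r = 27708.6630 km
T = 765.0386 min
Eclipse fraction = arcsin(R_E/r)/pi = arcsin(6371.0000/27708.6630)/pi
= arcsin(0.2299281)/pi = 0.0738491
Eclipse duration = 0.0738491 * 765.0386 = 56.4974 min

56.4974 minutes


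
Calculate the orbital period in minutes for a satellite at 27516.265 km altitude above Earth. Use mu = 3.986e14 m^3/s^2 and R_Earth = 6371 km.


r = 33887.2650 km = 3.3887265e+07 m
T = 2*pi*sqrt(r^3/mu) = 2*pi*sqrt(3.891433e+22 / 3.986e14)
T = 62082.0429 s = 1034.7007 min

1034.7007 minutes


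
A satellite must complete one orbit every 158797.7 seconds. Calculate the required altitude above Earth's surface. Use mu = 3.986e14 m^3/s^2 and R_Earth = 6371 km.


T = 158797.7 s
r = (mu*T^2/(4*pi^2))^(1/3) = (3.986e14 * 158797.7^2 / (4*pi^2))^(1/3)
r = 6.3380451e+07 m = 63380.4509 km
alt = r - R_E = 63380.4509 - 6371 = 57009.4509 km

57009.4509 km


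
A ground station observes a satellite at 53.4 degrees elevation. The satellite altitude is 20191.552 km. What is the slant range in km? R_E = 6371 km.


h = 20191.552 km, el = 53.4 deg
d = -R_E*sin(el) + sqrt((R_E*sin(el))^2 + 2*R_E*h + h^2)
d = -6371.0000*sin(0.9320058) + sqrt((6371.0000*0.8028175)^2 + 2*6371.0000*20191.552 + 20191.552^2)
d = 21174.7953 km

21174.7953 km


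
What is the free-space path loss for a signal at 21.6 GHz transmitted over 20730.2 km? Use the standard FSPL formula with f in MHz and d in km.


f = 21.6 GHz = 21600.0000 MHz
d = 20730.2 km
FSPL = 32.44 + 20*log10(21600.0000) + 20*log10(20730.2)
FSPL = 32.44 + 86.6891 + 86.3321
FSPL = 205.4611 dB

205.4611 dB


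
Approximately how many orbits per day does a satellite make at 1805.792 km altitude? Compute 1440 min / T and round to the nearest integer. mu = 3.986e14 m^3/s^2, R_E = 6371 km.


r = 8.176792e+06 m
T = 2*pi*sqrt(r^3/mu) = 7358.4382 s = 122.6406 min
revs/day = 1440 / 122.6406 = 11.7416
Rounded: 12 revolutions per day

12 revolutions per day


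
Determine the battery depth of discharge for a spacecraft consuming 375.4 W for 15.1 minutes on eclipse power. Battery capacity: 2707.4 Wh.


E_used = P * t / 60 = 375.4 * 15.1 / 60 = 94.4757 Wh
DOD = E_used / E_total * 100 = 94.4757 / 2707.4 * 100
DOD = 3.4895 %

3.4895 %


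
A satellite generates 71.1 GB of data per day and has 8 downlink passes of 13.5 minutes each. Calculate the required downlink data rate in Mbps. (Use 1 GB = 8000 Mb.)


total contact time = 8 * 13.5 * 60 = 6480.0000 s
data = 71.1 GB = 568800.0000 Mb
rate = 568800.0000 / 6480.0000 = 87.7778 Mbps

87.7778 Mbps


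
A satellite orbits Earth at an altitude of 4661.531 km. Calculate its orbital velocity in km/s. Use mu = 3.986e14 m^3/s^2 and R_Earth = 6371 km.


r = R_E + alt = 6371.0 + 4661.531 = 11032.5310 km = 1.1032531e+07 m
v = sqrt(mu/r) = sqrt(3.986e14 / 1.1032531e+07) = 6010.7833 m/s = 6.0108 km/s

6.0108 km/s


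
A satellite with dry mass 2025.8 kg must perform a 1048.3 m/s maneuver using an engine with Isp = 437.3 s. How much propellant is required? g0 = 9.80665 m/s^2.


ve = Isp * g0 = 437.3 * 9.80665 = 4288.448045 m/s
mass ratio = exp(dv/ve) = exp(1048.3/4288.448045) = 1.27691550
m_prop = m_dry * (mr - 1) = 2025.8 * (1.27691550 - 1)
m_prop = 560.9754 kg

560.9754 kg


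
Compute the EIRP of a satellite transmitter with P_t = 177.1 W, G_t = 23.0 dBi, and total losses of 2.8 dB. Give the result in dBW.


Pt = 177.1 W = 22.4822 dBW
EIRP = Pt_dBW + Gt - losses = 22.4822 + 23.0 - 2.8 = 42.6822 dBW

42.6822 dBW


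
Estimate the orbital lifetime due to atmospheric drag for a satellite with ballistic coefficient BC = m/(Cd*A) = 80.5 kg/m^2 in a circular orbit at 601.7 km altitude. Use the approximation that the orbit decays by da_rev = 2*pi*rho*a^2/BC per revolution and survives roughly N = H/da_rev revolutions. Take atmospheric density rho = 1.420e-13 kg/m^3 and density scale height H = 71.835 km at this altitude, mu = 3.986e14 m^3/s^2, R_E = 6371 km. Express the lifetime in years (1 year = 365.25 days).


a = R_E + alt = 6972.7000 km = 6.9727e+06 m
da_rev = 2*pi*rho*a^2/BC = 2*pi*1.420e-13*(6.9727e+06)^2/80.5 = 0.538857948 m per revolution
N = H/da_rev = 71835.0000 m / 0.538857948 m = 133309.7161 revolutions
P = 2*pi*sqrt(a^3/mu) = 5794.4563 s
lifetime = N*P = 133309.7161 * 5794.4563 = 7.7245732e+08 s = 8940.4783 days
years = 8940.4783 / 365.25 = 24.4777 years

24.4777 years


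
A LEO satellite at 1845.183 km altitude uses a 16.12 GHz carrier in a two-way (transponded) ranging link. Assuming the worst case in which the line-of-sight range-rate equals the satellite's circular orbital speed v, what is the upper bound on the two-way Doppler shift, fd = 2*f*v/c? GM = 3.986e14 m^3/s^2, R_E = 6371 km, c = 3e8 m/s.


r = 8.216183e+06 m
v = sqrt(mu/r) = 6965.2001 m/s (worst-case radial velocity)
f = 16.12 GHz = 1.612e+10 Hz
fd = 2*f*v/c = 2*1.612e+10*6965.2001/3.0e+08
fd = 748526.8335 Hz

748526.8335 Hz


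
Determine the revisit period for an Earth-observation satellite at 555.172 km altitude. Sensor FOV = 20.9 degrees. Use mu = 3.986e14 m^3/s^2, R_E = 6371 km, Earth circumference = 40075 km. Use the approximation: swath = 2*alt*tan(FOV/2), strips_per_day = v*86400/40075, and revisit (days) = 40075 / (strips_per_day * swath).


swath = 2*555.172*tan(0.1823869) = 204.7880 km
v = sqrt(mu/r) = 7586.1602 m/s = 7.5862 km/s
strips/day = v*86400/40075 = 7.5862*86400/40075 = 16.3554
coverage/day = strips * swath = 16.3554 * 204.7880 = 3349.3980 km
revisit = 40075 / 3349.3980 = 11.9648 days

11.9648 days


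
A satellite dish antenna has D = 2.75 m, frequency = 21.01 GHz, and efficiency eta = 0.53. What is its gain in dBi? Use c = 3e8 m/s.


lambda = c/f = 3e8 / 2.101e+10 = 0.01427891 m
G = eta*(pi*D/lambda)^2 = 0.53*(pi*2.75/0.01427891)^2
G = 194021.8307 (linear)
G = 10*log10(194021.8307) = 52.8785 dBi

52.8785 dBi


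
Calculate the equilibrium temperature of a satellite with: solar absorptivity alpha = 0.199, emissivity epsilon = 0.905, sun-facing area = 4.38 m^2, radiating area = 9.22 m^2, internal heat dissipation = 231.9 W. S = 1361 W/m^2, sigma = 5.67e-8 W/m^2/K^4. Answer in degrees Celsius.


Numerator = alpha*S*A_sun + Q_int = 0.199*1361*4.38 + 231.9 = 1418.1748 W
Denominator = eps*sigma*A_rad = 0.905*5.67e-8*9.22 = 4.7311047e-07 W/K^4
T^4 = 2.9975553e+09 K^4
T = 233.9870 K = -39.1630 C

-39.1630 degrees Celsius


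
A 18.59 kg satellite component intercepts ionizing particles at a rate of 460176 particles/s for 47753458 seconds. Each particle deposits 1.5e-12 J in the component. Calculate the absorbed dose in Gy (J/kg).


Total energy deposited = rate * time * E_per
  = 460176 * 47753458 * 1.5e-12 = 32.9625 J
Dose = E_total / mass = 32.9625 / 18.59
Dose = 1.7731 Gy

1.7731 Gy


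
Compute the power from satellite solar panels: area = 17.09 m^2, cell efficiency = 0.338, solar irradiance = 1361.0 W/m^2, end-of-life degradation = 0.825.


P = area * eta * S * degradation
P = 17.09 * 0.338 * 1361.0 * 0.825
P = 6485.9088 W

6485.9088 W


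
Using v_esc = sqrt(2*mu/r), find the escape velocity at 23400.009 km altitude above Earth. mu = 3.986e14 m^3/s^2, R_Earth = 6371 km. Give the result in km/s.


r = 6371.0 + 23400.009 = 29771.0090 km = 2.9771009e+07 m
v_esc = sqrt(2*mu/r) = sqrt(2*3.986e14 / 2.9771009e+07)
v_esc = 5174.7201 m/s = 5.1747 km/s

5.1747 km/s


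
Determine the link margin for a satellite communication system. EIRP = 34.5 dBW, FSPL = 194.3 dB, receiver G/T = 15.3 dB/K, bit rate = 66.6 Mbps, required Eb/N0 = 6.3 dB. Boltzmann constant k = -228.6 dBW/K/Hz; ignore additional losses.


C/N0 = EIRP - FSPL + G/T - k = 34.5 - 194.3 + 15.3 - (-228.6)
C/N0 = 84.1000 dB-Hz
R_b = 66.6 Mbps = 6.66e+07 bps -> 10*log10(R_b) = 78.2347 dB-Hz
Eb/N0 = C/N0 - 10*log10(R_b) = 84.1000 - 78.2347 = 5.8653 dB
Margin = Eb/N0 - Eb/N0_req = 5.8653 - 6.3 = -0.4347423 dB (negative margin: link does not close)

-0.4347 dB


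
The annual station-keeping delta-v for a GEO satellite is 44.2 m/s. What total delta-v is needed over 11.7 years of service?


dV = rate * years = 44.2 * 11.7
dV = 517.1400 m/s

517.1400 m/s


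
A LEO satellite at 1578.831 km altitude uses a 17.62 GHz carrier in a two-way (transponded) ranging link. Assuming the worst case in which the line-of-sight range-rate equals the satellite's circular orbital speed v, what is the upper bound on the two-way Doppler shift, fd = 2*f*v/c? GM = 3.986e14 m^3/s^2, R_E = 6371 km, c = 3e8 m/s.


r = 7.949831e+06 m
v = sqrt(mu/r) = 7080.9202 m/s (worst-case radial velocity)
f = 17.62 GHz = 1.762e+10 Hz
fd = 2*f*v/c = 2*1.762e+10*7080.9202/3.0e+08
fd = 831772.0908 Hz

831772.0908 Hz


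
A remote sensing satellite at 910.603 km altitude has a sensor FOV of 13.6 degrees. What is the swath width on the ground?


FOV = 13.6 deg = 0.2373648 rad
swath = 2 * alt * tan(FOV/2) = 2 * 910.603 * tan(0.1186824)
swath = 2 * 910.603 * 0.1192428
swath = 217.1657 km

217.1657 km


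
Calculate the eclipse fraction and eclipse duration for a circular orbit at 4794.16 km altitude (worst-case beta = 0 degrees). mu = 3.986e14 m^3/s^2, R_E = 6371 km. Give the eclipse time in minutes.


r = 11165.1600 km
T = 195.6849 min
Eclipse fraction = arcsin(R_E/r)/pi = arcsin(6371.0000/11165.1600)/pi
= arcsin(0.5706143)/pi = 0.1932949
Eclipse duration = 0.1932949 * 195.6849 = 37.8249 min

37.8249 minutes


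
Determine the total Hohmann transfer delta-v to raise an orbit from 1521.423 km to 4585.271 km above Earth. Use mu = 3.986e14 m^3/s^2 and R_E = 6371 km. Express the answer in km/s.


r1 = 7892.4230 km = 7.892423e+06 m
r2 = 10956.2710 km = 1.0956271e+07 m
dv1 = sqrt(mu/r1)*(sqrt(2*r2/(r1+r2)) - 1) = 555.8515 m/s
dv2 = sqrt(mu/r2)*(1 - sqrt(2*r1/(r1+r2))) = 511.9488 m/s
total dv = |dv1| + |dv2| = 555.8515 + 511.9488 = 1067.8002 m/s = 1.0678 km/s

1.0678 km/s


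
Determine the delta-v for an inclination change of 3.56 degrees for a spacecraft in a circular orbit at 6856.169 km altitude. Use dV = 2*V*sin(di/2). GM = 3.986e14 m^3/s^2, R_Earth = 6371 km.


r = 13227.1690 km = 1.3227169e+07 m
V = sqrt(mu/r) = 5489.5304 m/s
di = 3.56 deg = 0.06213372 rad
dV = 2*V*sin(di/2) = 2*5489.5304*sin(0.03106686)
dV = 341.0301 m/s = 0.3410301 km/s

0.3410 km/s


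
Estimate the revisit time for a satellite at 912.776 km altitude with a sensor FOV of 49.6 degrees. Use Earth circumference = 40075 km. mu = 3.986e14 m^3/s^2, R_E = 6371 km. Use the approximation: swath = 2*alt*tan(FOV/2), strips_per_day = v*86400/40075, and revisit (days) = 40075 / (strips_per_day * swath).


swath = 2*912.776*tan(0.4328417) = 843.5234 km
v = sqrt(mu/r) = 7397.5917 m/s = 7.3976 km/s
strips/day = v*86400/40075 = 7.3976*86400/40075 = 15.9489
coverage/day = strips * swath = 15.9489 * 843.5234 = 13453.2659 km
revisit = 40075 / 13453.2659 = 2.9788 days

2.9788 days


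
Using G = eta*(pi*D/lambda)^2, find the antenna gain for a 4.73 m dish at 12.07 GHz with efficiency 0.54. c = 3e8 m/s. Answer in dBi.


lambda = c/f = 3e8 / 1.207e+10 = 0.02485501 m
G = eta*(pi*D/lambda)^2 = 0.54*(pi*4.73/0.02485501)^2
G = 193013.5584 (linear)
G = 10*log10(193013.5584) = 52.8559 dBi

52.8559 dBi


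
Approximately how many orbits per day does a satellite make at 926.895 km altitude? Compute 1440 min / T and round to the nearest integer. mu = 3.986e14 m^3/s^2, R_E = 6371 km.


r = 7.297895e+06 m
T = 2*pi*sqrt(r^3/mu) = 6204.5121 s = 103.4085 min
revs/day = 1440 / 103.4085 = 13.9253
Rounded: 14 revolutions per day

14 revolutions per day


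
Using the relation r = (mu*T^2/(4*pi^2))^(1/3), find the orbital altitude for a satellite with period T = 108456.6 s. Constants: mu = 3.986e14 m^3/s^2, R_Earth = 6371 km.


T = 108456.6 s
r = (mu*T^2/(4*pi^2))^(1/3) = (3.986e14 * 108456.6^2 / (4*pi^2))^(1/3)
r = 4.9154488e+07 m = 49154.4879 km
alt = r - R_E = 49154.4879 - 6371 = 42783.4879 km

42783.4879 km


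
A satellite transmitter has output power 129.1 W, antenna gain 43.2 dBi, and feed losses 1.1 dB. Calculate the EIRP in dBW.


Pt = 129.1 W = 21.1093 dBW
EIRP = Pt_dBW + Gt - losses = 21.1093 + 43.2 - 1.1 = 63.2093 dBW

63.2093 dBW


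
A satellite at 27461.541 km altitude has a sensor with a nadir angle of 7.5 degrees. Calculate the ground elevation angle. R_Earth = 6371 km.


r = R_E + alt = 33832.5410 km
Law of sines in the satellite / Earth-center / ground-point triangle:
  sin(nadir)/R_E = sin(90 + el)/r  =>  cos(el) = (r/R_E)*sin(nadir)
cos(el) = (33832.5410 / 6371.0000) * sin(7.5 deg) = 0.6931459
el = arccos(0.6931459) = 46.1203 deg
(Earth-central angle = 90 - nadir - el = 36.3797 deg)

46.1203 degrees


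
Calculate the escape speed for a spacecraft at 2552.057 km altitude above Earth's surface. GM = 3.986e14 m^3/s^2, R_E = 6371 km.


r = 6371.0 + 2552.057 = 8923.0570 km = 8.923057e+06 m
v_esc = sqrt(2*mu/r) = sqrt(2*3.986e14 / 8.923057e+06)
v_esc = 9452.0674 m/s = 9.4521 km/s

9.4521 km/s


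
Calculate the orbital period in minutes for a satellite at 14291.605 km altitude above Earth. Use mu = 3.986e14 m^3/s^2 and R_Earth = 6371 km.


r = 20662.6050 km = 2.0662605e+07 m
T = 2*pi*sqrt(r^3/mu) = 2*pi*sqrt(8.8217596e+21 / 3.986e14)
T = 29558.9383 s = 492.6490 min

492.6490 minutes


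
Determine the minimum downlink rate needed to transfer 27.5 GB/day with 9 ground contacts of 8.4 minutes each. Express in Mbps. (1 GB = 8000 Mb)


total contact time = 9 * 8.4 * 60 = 4536.0000 s
data = 27.5 GB = 220000.0000 Mb
rate = 220000.0000 / 4536.0000 = 48.5009 Mbps

48.5009 Mbps


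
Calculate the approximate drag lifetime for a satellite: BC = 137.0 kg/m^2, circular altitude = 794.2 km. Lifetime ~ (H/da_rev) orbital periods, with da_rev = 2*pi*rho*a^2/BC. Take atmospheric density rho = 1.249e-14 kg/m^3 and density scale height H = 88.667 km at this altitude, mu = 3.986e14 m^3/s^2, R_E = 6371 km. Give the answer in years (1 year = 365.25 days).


a = R_E + alt = 7165.2000 km = 7.1652e+06 m
da_rev = 2*pi*rho*a^2/BC = 2*pi*1.249e-14*(7.1652e+06)^2/137.0 = 0.0294088725 m per revolution
N = H/da_rev = 88667.0000 m / 0.0294088725 m = 3.0149745e+06 revolutions
P = 2*pi*sqrt(a^3/mu) = 6036.0621 s
lifetime = N*P = 3.0149745e+06 * 6036.0621 = 1.8198573e+10 s = 210631.6331 days
years = 210631.6331 / 365.25 = 576.6780 years

576.6780 years


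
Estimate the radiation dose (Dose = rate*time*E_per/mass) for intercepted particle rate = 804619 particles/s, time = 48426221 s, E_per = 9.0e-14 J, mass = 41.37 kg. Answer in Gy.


Total energy deposited = rate * time * E_per
  = 804619 * 48426221 * 9.0e-14 = 3.5068 J
Dose = E_total / mass = 3.5068 / 41.37
Dose = 0.0847672 Gy

0.0848 Gy


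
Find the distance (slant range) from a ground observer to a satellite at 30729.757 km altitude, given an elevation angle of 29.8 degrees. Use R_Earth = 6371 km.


h = 30729.757 km, el = 29.8 deg
d = -R_E*sin(el) + sqrt((R_E*sin(el))^2 + 2*R_E*h + h^2)
d = -6371.0000*sin(0.5201081) + sqrt((6371.0000*0.496974)^2 + 2*6371.0000*30729.757 + 30729.757^2)
d = 33520.3089 km

33520.3089 km


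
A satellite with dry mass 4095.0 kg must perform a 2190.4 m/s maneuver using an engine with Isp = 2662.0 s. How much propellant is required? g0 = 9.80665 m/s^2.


ve = Isp * g0 = 2662.0 * 9.80665 = 26105.302300 m/s
mass ratio = exp(dv/ve) = exp(2190.4/26105.302300) = 1.08752702
m_prop = m_dry * (mr - 1) = 4095.0 * (1.08752702 - 1)
m_prop = 358.4231 kg

358.4231 kg


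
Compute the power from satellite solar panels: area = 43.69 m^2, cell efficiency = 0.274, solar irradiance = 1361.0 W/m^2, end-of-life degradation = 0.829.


P = area * eta * S * degradation
P = 43.69 * 0.274 * 1361.0 * 0.829
P = 13506.5759 W

13506.5759 W


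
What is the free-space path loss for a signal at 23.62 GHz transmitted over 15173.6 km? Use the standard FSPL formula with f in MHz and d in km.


f = 23.62 GHz = 23620.0000 MHz
d = 15173.6 km
FSPL = 32.44 + 20*log10(23620.0000) + 20*log10(15173.6)
FSPL = 32.44 + 87.4656 + 83.6218
FSPL = 203.5274 dB

203.5274 dB


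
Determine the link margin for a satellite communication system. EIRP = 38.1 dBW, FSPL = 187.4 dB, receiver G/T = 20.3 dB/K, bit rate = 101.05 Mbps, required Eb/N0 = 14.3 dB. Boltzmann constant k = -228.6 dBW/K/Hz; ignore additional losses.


C/N0 = EIRP - FSPL + G/T - k = 38.1 - 187.4 + 20.3 - (-228.6)
C/N0 = 99.6000 dB-Hz
R_b = 101.05 Mbps = 1.0105e+08 bps -> 10*log10(R_b) = 80.0454 dB-Hz
Eb/N0 = C/N0 - 10*log10(R_b) = 99.6000 - 80.0454 = 19.5546 dB
Margin = Eb/N0 - Eb/N0_req = 19.5546 - 14.3 = 5.2546 dB (link closes)

5.2546 dB


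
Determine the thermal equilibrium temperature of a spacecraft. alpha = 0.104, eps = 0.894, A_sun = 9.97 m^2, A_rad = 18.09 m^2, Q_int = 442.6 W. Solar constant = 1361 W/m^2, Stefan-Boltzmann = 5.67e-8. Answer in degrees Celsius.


Numerator = alpha*S*A_sun + Q_int = 0.104*1361*9.97 + 442.6 = 1853.7937 W
Denominator = eps*sigma*A_rad = 0.894*5.67e-8*18.09 = 9.1697848e-07 W/K^4
T^4 = 2.0216327e+09 K^4
T = 212.0438 K = -61.1062 C

-61.1062 degrees Celsius


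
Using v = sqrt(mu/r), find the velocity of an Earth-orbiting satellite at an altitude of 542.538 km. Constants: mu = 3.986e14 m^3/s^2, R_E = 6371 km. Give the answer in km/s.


r = R_E + alt = 6371.0 + 542.538 = 6913.5380 km = 6.913538e+06 m
v = sqrt(mu/r) = sqrt(3.986e14 / 6.913538e+06) = 7593.0886 m/s = 7.5931 km/s

7.5931 km/s


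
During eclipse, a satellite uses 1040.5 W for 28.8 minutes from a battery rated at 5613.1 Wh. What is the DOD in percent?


E_used = P * t / 60 = 1040.5 * 28.8 / 60 = 499.4400 Wh
DOD = E_used / E_total * 100 = 499.4400 / 5613.1 * 100
DOD = 8.8978 %

8.8978 %


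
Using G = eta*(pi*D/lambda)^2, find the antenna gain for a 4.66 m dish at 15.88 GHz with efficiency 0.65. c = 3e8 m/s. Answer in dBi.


lambda = c/f = 3e8 / 1.588e+10 = 0.01889169 m
G = eta*(pi*D/lambda)^2 = 0.65*(pi*4.66/0.01889169)^2
G = 390340.3275 (linear)
G = 10*log10(390340.3275) = 55.9144 dBi

55.9144 dBi


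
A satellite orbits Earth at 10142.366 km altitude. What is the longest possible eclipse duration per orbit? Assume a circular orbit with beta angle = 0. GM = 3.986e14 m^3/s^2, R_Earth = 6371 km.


r = 16513.3660 km
T = 351.9763 min
Eclipse fraction = arcsin(R_E/r)/pi = arcsin(6371.0000/16513.3660)/pi
= arcsin(0.3858087)/pi = 0.1260775
Eclipse duration = 0.1260775 * 351.9763 = 44.3763 min

44.3763 minutes


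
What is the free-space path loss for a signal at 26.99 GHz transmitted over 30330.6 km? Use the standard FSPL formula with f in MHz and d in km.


f = 26.99 GHz = 26990.0000 MHz
d = 30330.6 km
FSPL = 32.44 + 20*log10(26990.0000) + 20*log10(30330.6)
FSPL = 32.44 + 88.6241 + 89.6376
FSPL = 210.7017 dB

210.7017 dB


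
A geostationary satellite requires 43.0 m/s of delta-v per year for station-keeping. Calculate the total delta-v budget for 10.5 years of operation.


dV = rate * years = 43.0 * 10.5
dV = 451.5000 m/s

451.5000 m/s


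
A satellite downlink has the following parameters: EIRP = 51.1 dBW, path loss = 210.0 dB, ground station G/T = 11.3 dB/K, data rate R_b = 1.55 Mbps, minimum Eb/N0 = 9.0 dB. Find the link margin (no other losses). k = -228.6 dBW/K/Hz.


C/N0 = EIRP - FSPL + G/T - k = 51.1 - 210.0 + 11.3 - (-228.6)
C/N0 = 81.0000 dB-Hz
R_b = 1.55 Mbps = 1.55e+06 bps -> 10*log10(R_b) = 61.9033 dB-Hz
Eb/N0 = C/N0 - 10*log10(R_b) = 81.0000 - 61.9033 = 19.0967 dB
Margin = Eb/N0 - Eb/N0_req = 19.0967 - 9.0 = 10.0967 dB (link closes)

10.0967 dB


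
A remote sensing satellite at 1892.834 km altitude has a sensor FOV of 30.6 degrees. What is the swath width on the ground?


FOV = 30.6 deg = 0.5340708 rad
swath = 2 * alt * tan(FOV/2) = 2 * 1892.834 * tan(0.2670354)
swath = 2 * 1892.834 * 0.273569
swath = 1035.6416 km

1035.6416 km


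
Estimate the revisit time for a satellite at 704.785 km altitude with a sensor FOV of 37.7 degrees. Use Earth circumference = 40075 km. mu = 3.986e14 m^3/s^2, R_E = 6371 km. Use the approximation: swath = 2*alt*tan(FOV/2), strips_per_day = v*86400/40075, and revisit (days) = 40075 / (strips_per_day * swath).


swath = 2*704.785*tan(0.3289946) = 481.2298 km
v = sqrt(mu/r) = 7505.5294 m/s = 7.5055 km/s
strips/day = v*86400/40075 = 7.5055*86400/40075 = 16.1816
coverage/day = strips * swath = 16.1816 * 481.2298 = 7787.0699 km
revisit = 40075 / 7787.0699 = 5.1464 days

5.1464 days


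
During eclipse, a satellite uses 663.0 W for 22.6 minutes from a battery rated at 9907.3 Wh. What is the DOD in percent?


E_used = P * t / 60 = 663.0 * 22.6 / 60 = 249.7300 Wh
DOD = E_used / E_total * 100 = 249.7300 / 9907.3 * 100
DOD = 2.5207 %

2.5207 %


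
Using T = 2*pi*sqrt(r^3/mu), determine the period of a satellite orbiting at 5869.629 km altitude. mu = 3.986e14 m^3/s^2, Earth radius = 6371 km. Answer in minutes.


r = 12240.6290 km = 1.2240629e+07 m
T = 2*pi*sqrt(r^3/mu) = 2*pi*sqrt(1.8340501e+21 / 3.986e14)
T = 13477.7322 s = 224.6289 min

224.6289 minutes


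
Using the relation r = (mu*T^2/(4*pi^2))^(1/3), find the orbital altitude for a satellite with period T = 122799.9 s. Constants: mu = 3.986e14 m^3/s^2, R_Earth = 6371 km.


T = 122799.9 s
r = (mu*T^2/(4*pi^2))^(1/3) = (3.986e14 * 122799.9^2 / (4*pi^2))^(1/3)
r = 5.3397943e+07 m = 53397.9431 km
alt = r - R_E = 53397.9431 - 6371 = 47026.9431 km

47026.9431 km


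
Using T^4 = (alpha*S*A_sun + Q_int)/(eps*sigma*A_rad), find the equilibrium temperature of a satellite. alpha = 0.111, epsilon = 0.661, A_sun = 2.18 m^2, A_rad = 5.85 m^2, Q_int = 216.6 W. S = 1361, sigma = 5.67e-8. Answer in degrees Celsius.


Numerator = alpha*S*A_sun + Q_int = 0.111*1361*2.18 + 216.6 = 545.9348 W
Denominator = eps*sigma*A_rad = 0.661*5.67e-8*5.85 = 2.1925039e-07 W/K^4
T^4 = 2.4900059e+09 K^4
T = 223.3830 K = -49.7670 C

-49.7670 degrees Celsius


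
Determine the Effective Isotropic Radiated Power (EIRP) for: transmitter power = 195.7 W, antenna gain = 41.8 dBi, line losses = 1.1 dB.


Pt = 195.7 W = 22.9159 dBW
EIRP = Pt_dBW + Gt - losses = 22.9159 + 41.8 - 1.1 = 63.6159 dBW

63.6159 dBW


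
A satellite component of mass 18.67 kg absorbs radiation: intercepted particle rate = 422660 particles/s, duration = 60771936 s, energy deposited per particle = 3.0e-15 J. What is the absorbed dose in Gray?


Total energy deposited = rate * time * E_per
  = 422660 * 60771936 * 3.0e-15 = 0.0770576 J
Dose = E_total / mass = 0.0770576 / 18.67
Dose = 0.004127349 Gy

0.0041 Gy


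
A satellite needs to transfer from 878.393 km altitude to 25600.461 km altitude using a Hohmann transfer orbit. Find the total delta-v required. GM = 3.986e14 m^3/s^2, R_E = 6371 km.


r1 = 7249.3930 km = 7.249393e+06 m
r2 = 31971.4610 km = 3.1971461e+07 m
dv1 = sqrt(mu/r1)*(sqrt(2*r2/(r1+r2)) - 1) = 2052.8271 m/s
dv2 = sqrt(mu/r2)*(1 - sqrt(2*r1/(r1+r2))) = 1384.1008 m/s
total dv = |dv1| + |dv2| = 2052.8271 + 1384.1008 = 3436.9278 m/s = 3.4369 km/s

3.4369 km/s


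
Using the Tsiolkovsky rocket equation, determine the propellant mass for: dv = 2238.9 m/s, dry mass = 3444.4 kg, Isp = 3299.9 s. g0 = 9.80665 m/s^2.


ve = Isp * g0 = 3299.9 * 9.80665 = 32360.964335 m/s
mass ratio = exp(dv/ve) = exp(2238.9/32360.964335) = 1.07163466
m_prop = m_dry * (mr - 1) = 3444.4 * (1.07163466 - 1)
m_prop = 246.7384 kg

246.7384 kg


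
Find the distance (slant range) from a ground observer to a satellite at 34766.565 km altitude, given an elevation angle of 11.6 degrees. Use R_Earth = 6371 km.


h = 34766.565 km, el = 11.6 deg
d = -R_E*sin(el) + sqrt((R_E*sin(el))^2 + 2*R_E*h + h^2)
d = -6371.0000*sin(0.2024582) + sqrt((6371.0000*0.2010779)^2 + 2*6371.0000*34766.565 + 34766.565^2)
d = 39380.3485 km

39380.3485 km


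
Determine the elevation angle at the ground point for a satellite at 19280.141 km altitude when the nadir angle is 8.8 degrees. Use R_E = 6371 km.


r = R_E + alt = 25651.1410 km
Law of sines in the satellite / Earth-center / ground-point triangle:
  sin(nadir)/R_E = sin(90 + el)/r  =>  cos(el) = (r/R_E)*sin(nadir)
cos(el) = (25651.1410 / 6371.0000) * sin(8.8 deg) = 0.6159569
el = arccos(0.6159569) = 51.9785 deg
(Earth-central angle = 90 - nadir - el = 29.2215 deg)

51.9785 degrees


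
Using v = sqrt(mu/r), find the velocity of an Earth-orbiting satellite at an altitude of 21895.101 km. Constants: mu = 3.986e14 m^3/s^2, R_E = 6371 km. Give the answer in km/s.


r = R_E + alt = 6371.0 + 21895.101 = 28266.1010 km = 2.8266101e+07 m
v = sqrt(mu/r) = sqrt(3.986e14 / 2.8266101e+07) = 3755.2227 m/s = 3.7552 km/s

3.7552 km/s


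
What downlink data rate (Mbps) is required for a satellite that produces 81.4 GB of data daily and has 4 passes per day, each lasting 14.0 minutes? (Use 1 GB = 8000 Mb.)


total contact time = 4 * 14.0 * 60 = 3360.0000 s
data = 81.4 GB = 651200.0000 Mb
rate = 651200.0000 / 3360.0000 = 193.8095 Mbps

193.8095 Mbps


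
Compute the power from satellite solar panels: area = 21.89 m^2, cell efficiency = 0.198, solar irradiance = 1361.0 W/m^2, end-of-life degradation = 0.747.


P = area * eta * S * degradation
P = 21.89 * 0.198 * 1361.0 * 0.747
P = 4406.4584 W

4406.4584 W


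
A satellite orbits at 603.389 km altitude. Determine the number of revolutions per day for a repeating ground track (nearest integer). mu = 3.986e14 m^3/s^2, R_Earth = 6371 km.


r = 6.974389e+06 m
T = 2*pi*sqrt(r^3/mu) = 5796.5618 s = 96.6094 min
revs/day = 1440 / 96.6094 = 14.9054
Rounded: 15 revolutions per day

15 revolutions per day


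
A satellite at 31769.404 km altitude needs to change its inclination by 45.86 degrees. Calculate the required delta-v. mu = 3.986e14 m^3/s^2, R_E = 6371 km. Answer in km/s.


r = 38140.4040 km = 3.8140404e+07 m
V = sqrt(mu/r) = 3232.7789 m/s
di = 45.86 deg = 0.800408 rad
dV = 2*V*sin(di/2) = 2*3232.7789*sin(0.400204)
dV = 2519.0216 m/s = 2.5190 km/s

2.5190 km/s


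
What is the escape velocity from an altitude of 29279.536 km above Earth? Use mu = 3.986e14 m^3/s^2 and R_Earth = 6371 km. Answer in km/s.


r = 6371.0 + 29279.536 = 35650.5360 km = 3.5650536e+07 m
v_esc = sqrt(2*mu/r) = sqrt(2*3.986e14 / 3.5650536e+07)
v_esc = 4728.7964 m/s = 4.7288 km/s

4.7288 km/s


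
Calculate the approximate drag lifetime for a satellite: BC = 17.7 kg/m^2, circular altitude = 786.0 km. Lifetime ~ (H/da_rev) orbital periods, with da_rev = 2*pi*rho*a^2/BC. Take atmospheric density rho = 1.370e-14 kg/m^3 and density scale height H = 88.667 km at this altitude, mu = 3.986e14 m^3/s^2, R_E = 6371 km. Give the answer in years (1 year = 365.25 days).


a = R_E + alt = 7157.0000 km = 7.157e+06 m
da_rev = 2*pi*rho*a^2/BC = 2*pi*1.370e-14*(7.157e+06)^2/17.7 = 0.249108877 m per revolution
N = H/da_rev = 88667.0000 m / 0.249108877 m = 355936.7339 revolutions
P = 2*pi*sqrt(a^3/mu) = 6025.7033 s
lifetime = N*P = 355936.7339 * 6025.7033 = 2.1447692e+09 s = 24823.7172 days
years = 24823.7172 / 365.25 = 67.9636 years

67.9636 years


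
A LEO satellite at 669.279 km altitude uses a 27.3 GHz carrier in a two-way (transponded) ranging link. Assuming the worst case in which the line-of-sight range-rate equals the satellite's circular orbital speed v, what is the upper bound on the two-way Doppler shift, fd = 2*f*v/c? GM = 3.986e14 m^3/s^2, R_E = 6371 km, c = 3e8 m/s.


r = 7.040279e+06 m
v = sqrt(mu/r) = 7524.4318 m/s (worst-case radial velocity)
f = 27.3 GHz = 2.73e+10 Hz
fd = 2*f*v/c = 2*2.73e+10*7524.4318/3.0e+08
fd = 1.3694466e+06 Hz

1.3694e+06 Hz


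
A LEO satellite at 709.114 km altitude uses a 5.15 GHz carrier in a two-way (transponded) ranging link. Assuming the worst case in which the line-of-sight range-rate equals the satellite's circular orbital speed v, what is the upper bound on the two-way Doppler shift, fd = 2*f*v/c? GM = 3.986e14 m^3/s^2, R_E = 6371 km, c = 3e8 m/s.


r = 7.080114e+06 m
v = sqrt(mu/r) = 7503.2345 m/s (worst-case radial velocity)
f = 5.15 GHz = 5.15e+09 Hz
fd = 2*f*v/c = 2*5.15e+09*7503.2345/3.0e+08
fd = 257611.0525 Hz

257611.0525 Hz


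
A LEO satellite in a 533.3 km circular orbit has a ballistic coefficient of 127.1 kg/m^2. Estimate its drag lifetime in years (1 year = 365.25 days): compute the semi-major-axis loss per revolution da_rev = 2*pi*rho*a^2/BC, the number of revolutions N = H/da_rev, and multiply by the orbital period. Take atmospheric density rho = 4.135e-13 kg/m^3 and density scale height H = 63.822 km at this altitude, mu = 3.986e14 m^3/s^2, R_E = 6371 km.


a = R_E + alt = 6904.3000 km = 6.9043e+06 m
da_rev = 2*pi*rho*a^2/BC = 2*pi*4.135e-13*(6.9043e+06)^2/127.1 = 0.974426619 m per revolution
N = H/da_rev = 63822.0000 m / 0.974426619 m = 65496.9792 revolutions
P = 2*pi*sqrt(a^3/mu) = 5709.4030 s
lifetime = N*P = 65496.9792 * 5709.4030 = 3.7394865e+08 s = 4328.1094 days
years = 4328.1094 / 365.25 = 11.8497 years

11.8497 years


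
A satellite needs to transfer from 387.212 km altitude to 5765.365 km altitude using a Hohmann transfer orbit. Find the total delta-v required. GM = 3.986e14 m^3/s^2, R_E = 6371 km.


r1 = 6758.2120 km = 6.758212e+06 m
r2 = 12136.3650 km = 1.2136365e+07 m
dv1 = sqrt(mu/r1)*(sqrt(2*r2/(r1+r2)) - 1) = 1024.6427 m/s
dv2 = sqrt(mu/r2)*(1 - sqrt(2*r1/(r1+r2))) = 883.7677 m/s
total dv = |dv1| + |dv2| = 1024.6427 + 883.7677 = 1908.4104 m/s = 1.9084 km/s

1.9084 km/s
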